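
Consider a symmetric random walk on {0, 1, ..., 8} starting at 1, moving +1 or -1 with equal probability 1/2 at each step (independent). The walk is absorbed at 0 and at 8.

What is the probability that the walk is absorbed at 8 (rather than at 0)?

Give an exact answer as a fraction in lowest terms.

Symmetric walk (p = 1/2): the harmonic-function argument gives P(hit 8 before 0 | start at 1) = a/N.
P = 1/8 = 1/8

Answer: 1/8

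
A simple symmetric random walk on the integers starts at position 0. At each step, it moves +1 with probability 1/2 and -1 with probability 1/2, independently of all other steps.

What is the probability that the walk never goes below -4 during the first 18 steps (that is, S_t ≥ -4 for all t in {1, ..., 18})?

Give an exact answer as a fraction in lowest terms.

Answer: 24973/32768

Derivation:
Let f(t,s) = #length-t paths at position s with S_1..S_t all ≥ -4.
f(t,s) = f(t-1,s-1) + f(t-1,s+1) for s ≥ -4; f(t,s) = 0 for s < -4.
t=0: f(0,0)=1
t=1: f(1,-1)=1 f(1,1)=1
t=2: f(2,-2)=1 f(2,0)=2 f(2,2)=1
t=3: f(3,-3)=1 f(3,-1)=3 f(3,1)=3 f(3,3)=1
t=4: f(4,-4)=1 f(4,-2)=4 f(4,0)=6 f(4,2)=4 f(4,4)=1
t=5: f(5,-3)=5 f(5,-1)=10 f(5,1)=10 f(5,3)=5 f(5,5)=1
t=6: f(6,-4)=5 f(6,-2)=15 f(6,0)=20 f(6,2)=15 f(6,4)=6 f(6,6)=1
t=7: f(7,-3)=20 f(7,-1)=35 f(7,1)=35 f(7,3)=21 f(7,5)=7 f(7,7)=1
t=8: f(8,-4)=20 f(8,-2)=55 f(8,0)=70 f(8,2)=56 f(8,4)=28 f(8,6)=8 f(8,8)=1
t=9: f(9,-3)=75 f(9,-1)=125 f(9,1)=126 f(9,3)=84 f(9,5)=36 f(9,7)=9 f(9,9)=1
t=10: f(10,-4)=75 f(10,-2)=200 f(10,0)=251 f(10,2)=210 f(10,4)=120 f(10,6)=45 f(10,8)=10 f(10,10)=1
t=11: f(11,-3)=275 f(11,-1)=451 f(11,1)=461 f(11,3)=330 f(11,5)=165 f(11,7)=55 f(11,9)=11 f(11,11)=1
t=12: f(12,-4)=275 f(12,-2)=726 f(12,0)=912 f(12,2)=791 f(12,4)=495 f(12,6)=220 f(12,8)=66 f(12,10)=12 f(12,12)=1
t=13: f(13,-3)=1001 f(13,-1)=1638 f(13,1)=1703 f(13,3)=1286 f(13,5)=715 f(13,7)=286 f(13,9)=78 f(13,11)=13 f(13,13)=1
t=14: f(14,-4)=1001 f(14,-2)=2639 f(14,0)=3341 f(14,2)=2989 f(14,4)=2001 f(14,6)=1001 f(14,8)=364 f(14,10)=91 f(14,12)=14 f(14,14)=1
t=15: f(15,-3)=3640 f(15,-1)=5980 f(15,1)=6330 f(15,3)=4990 f(15,5)=3002 f(15,7)=1365 f(15,9)=455 f(15,11)=105 f(15,13)=15 f(15,15)=1
t=16: f(16,-4)=3640 f(16,-2)=9620 f(16,0)=12310 f(16,2)=11320 f(16,4)=7992 f(16,6)=4367 f(16,8)=1820 f(16,10)=560 f(16,12)=120 f(16,14)=16 f(16,16)=1
t=17: f(17,-3)=13260 f(17,-1)=21930 f(17,1)=23630 f(17,3)=19312 f(17,5)=12359 f(17,7)=6187 f(17,9)=2380 f(17,11)=680 f(17,13)=136 f(17,15)=17 f(17,17)=1
t=18: f(18,-4)=13260 f(18,-2)=35190 f(18,0)=45560 f(18,2)=42942 f(18,4)=31671 f(18,6)=18546 f(18,8)=8567 f(18,10)=3060 f(18,12)=816 f(18,14)=153 f(18,16)=18 f(18,18)=1
Σ_s f(18,s) = 199784
P = 199784/262144 = 24973/32768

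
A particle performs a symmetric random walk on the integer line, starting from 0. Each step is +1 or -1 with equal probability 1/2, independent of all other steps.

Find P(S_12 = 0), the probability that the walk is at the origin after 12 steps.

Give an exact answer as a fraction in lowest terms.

Answer: 231/1024

Derivation:
To return to 0 after 12 steps: need exactly 6 steps of +1 and 6 of -1.
Favorable paths: C(12,6) = 924
Total paths: 2^12 = 4096
P = 924/4096 = 231/1024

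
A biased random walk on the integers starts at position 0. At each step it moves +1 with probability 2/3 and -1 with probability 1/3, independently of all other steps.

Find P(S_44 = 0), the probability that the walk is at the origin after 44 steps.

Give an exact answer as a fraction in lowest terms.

Answer: 2941743566642216960/328256967394537077627

Derivation:
To be at 0 after 44 steps: need exactly 22 steps of +1 and 22 of -1.
Number of such sequences: C(44,22) = 2104098963720
Each has probability (2/3)^22 · (1/3)^22 = 4194304/984770902183611232881
P = 2104098963720 · 4194304/984770902183611232881 = 2941743566642216960/328256967394537077627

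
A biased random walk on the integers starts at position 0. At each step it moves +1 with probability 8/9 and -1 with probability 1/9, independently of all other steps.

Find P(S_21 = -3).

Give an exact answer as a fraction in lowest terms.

To reach position -3 after 21 steps: need 9 steps of +1 and 12 steps of -1.
Number of such sequences: C(21,9) = 293930
Each has probability (8/9)^9 · (1/9)^12 = 134217728/109418989131512359209
P = 293930 · 134217728/109418989131512359209 = 39450616791040/109418989131512359209

Answer: 39450616791040/109418989131512359209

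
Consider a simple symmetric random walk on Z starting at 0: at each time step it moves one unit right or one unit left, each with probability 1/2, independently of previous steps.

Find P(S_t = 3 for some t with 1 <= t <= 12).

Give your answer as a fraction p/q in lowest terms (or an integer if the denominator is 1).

Answer: 397/1024

Derivation:
Count via complement. Let g(t,s) = #length-t paths at position s with S_1..S_t all ≠ 3.
g(t,s) = g(t-1,s-1) + g(t-1,s+1) for s ≠ 3; g(t,3) = 0.
t=0: g(0,0)=1
t=1: g(1,-1)=1 g(1,1)=1
t=2: g(2,-2)=1 g(2,0)=2 g(2,2)=1
t=3: g(3,-3)=1 g(3,-1)=3 g(3,1)=3
t=4: g(4,-4)=1 g(4,-2)=4 g(4,0)=6 g(4,2)=3
t=5: g(5,-5)=1 g(5,-3)=5 g(5,-1)=10 g(5,1)=9
t=6: g(6,-6)=1 g(6,-4)=6 g(6,-2)=15 g(6,0)=19 g(6,2)=9
t=7: g(7,-7)=1 g(7,-5)=7 g(7,-3)=21 g(7,-1)=34 g(7,1)=28
t=8: g(8,-8)=1 g(8,-6)=8 g(8,-4)=28 g(8,-2)=55 g(8,0)=62 g(8,2)=28
t=9: g(9,-9)=1 g(9,-7)=9 g(9,-5)=36 g(9,-3)=83 g(9,-1)=117 g(9,1)=90
t=10: g(10,-10)=1 g(10,-8)=10 g(10,-6)=45 g(10,-4)=119 g(10,-2)=200 g(10,0)=207 g(10,2)=90
t=11: g(11,-11)=1 g(11,-9)=11 g(11,-7)=55 g(11,-5)=164 g(11,-3)=319 g(11,-1)=407 g(11,1)=297
t=12: g(12,-12)=1 g(12,-10)=12 g(12,-8)=66 g(12,-6)=219 g(12,-4)=483 g(12,-2)=726 g(12,0)=704 g(12,2)=297
Paths never hitting 3: Σ_s g(12,s) = 2508
Paths hitting 3: 2^12 - 2508 = 1588
P = 1588/4096 = 397/1024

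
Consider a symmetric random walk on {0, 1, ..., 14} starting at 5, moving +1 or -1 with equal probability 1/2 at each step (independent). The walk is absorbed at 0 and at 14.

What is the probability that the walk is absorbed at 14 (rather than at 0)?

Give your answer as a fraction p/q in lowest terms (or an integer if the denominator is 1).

Symmetric walk (p = 1/2): the harmonic-function argument gives P(hit 14 before 0 | start at 5) = a/N.
P = 5/14 = 5/14

Answer: 5/14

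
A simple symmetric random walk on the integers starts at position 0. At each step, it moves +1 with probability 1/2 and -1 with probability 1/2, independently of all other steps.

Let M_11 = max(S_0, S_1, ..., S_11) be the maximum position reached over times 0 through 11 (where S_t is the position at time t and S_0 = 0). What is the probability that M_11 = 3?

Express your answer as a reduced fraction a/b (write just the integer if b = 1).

Let M_11 = max(S_0,...,S_11). Use the reflection principle: for j ≥ 1, #{paths with M_11 ≥ j} = #{S_11 ≥ j} + #{S_11 ≥ j+1}.
By reflection, #{M_11 ≥ 3} = #{S_11 ≥ 3} + #{S_11 ≥ 4} = 562 + 232 = 794.
#{M_11 ≥ 4} = #{S_11 ≥ 4} + #{S_11 ≥ 5} = 232 + 232 = 464.
#{M_11 = 3} = 794 - 464 = 330.
P(M_11 = 3) = 330/2048 = 165/1024

Answer: 165/1024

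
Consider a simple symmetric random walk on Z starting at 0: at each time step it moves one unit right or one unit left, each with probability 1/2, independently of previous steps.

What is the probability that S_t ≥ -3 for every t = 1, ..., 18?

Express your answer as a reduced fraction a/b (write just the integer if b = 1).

Let f(t,s) = #length-t paths at position s with S_1..S_t all ≥ -3.
f(t,s) = f(t-1,s-1) + f(t-1,s+1) for s ≥ -3; f(t,s) = 0 for s < -3.
t=0: f(0,0)=1
t=1: f(1,-1)=1 f(1,1)=1
t=2: f(2,-2)=1 f(2,0)=2 f(2,2)=1
t=3: f(3,-3)=1 f(3,-1)=3 f(3,1)=3 f(3,3)=1
t=4: f(4,-2)=4 f(4,0)=6 f(4,2)=4 f(4,4)=1
t=5: f(5,-3)=4 f(5,-1)=10 f(5,1)=10 f(5,3)=5 f(5,5)=1
t=6: f(6,-2)=14 f(6,0)=20 f(6,2)=15 f(6,4)=6 f(6,6)=1
t=7: f(7,-3)=14 f(7,-1)=34 f(7,1)=35 f(7,3)=21 f(7,5)=7 f(7,7)=1
t=8: f(8,-2)=48 f(8,0)=69 f(8,2)=56 f(8,4)=28 f(8,6)=8 f(8,8)=1
t=9: f(9,-3)=48 f(9,-1)=117 f(9,1)=125 f(9,3)=84 f(9,5)=36 f(9,7)=9 f(9,9)=1
t=10: f(10,-2)=165 f(10,0)=242 f(10,2)=209 f(10,4)=120 f(10,6)=45 f(10,8)=10 f(10,10)=1
t=11: f(11,-3)=165 f(11,-1)=407 f(11,1)=451 f(11,3)=329 f(11,5)=165 f(11,7)=55 f(11,9)=11 f(11,11)=1
t=12: f(12,-2)=572 f(12,0)=858 f(12,2)=780 f(12,4)=494 f(12,6)=220 f(12,8)=66 f(12,10)=12 f(12,12)=1
t=13: f(13,-3)=572 f(13,-1)=1430 f(13,1)=1638 f(13,3)=1274 f(13,5)=714 f(13,7)=286 f(13,9)=78 f(13,11)=13 f(13,13)=1
t=14: f(14,-2)=2002 f(14,0)=3068 f(14,2)=2912 f(14,4)=1988 f(14,6)=1000 f(14,8)=364 f(14,10)=91 f(14,12)=14 f(14,14)=1
t=15: f(15,-3)=2002 f(15,-1)=5070 f(15,1)=5980 f(15,3)=4900 f(15,5)=2988 f(15,7)=1364 f(15,9)=455 f(15,11)=105 f(15,13)=15 f(15,15)=1
t=16: f(16,-2)=7072 f(16,0)=11050 f(16,2)=10880 f(16,4)=7888 f(16,6)=4352 f(16,8)=1819 f(16,10)=560 f(16,12)=120 f(16,14)=16 f(16,16)=1
t=17: f(17,-3)=7072 f(17,-1)=18122 f(17,1)=21930 f(17,3)=18768 f(17,5)=12240 f(17,7)=6171 f(17,9)=2379 f(17,11)=680 f(17,13)=136 f(17,15)=17 f(17,17)=1
t=18: f(18,-2)=25194 f(18,0)=40052 f(18,2)=40698 f(18,4)=31008 f(18,6)=18411 f(18,8)=8550 f(18,10)=3059 f(18,12)=816 f(18,14)=153 f(18,16)=18 f(18,18)=1
Σ_s f(18,s) = 167960
P = 167960/262144 = 20995/32768

Answer: 20995/32768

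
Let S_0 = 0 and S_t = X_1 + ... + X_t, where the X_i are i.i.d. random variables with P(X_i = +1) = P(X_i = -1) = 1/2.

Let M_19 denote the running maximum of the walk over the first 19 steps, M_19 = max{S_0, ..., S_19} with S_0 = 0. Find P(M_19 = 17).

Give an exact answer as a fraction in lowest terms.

Let M_19 = max(S_0,...,S_19). Use the reflection principle: for j ≥ 1, #{paths with M_19 ≥ j} = #{S_19 ≥ j} + #{S_19 ≥ j+1}.
By reflection, #{M_19 ≥ 17} = #{S_19 ≥ 17} + #{S_19 ≥ 18} = 20 + 1 = 21.
#{M_19 ≥ 18} = #{S_19 ≥ 18} + #{S_19 ≥ 19} = 1 + 1 = 2.
#{M_19 = 17} = 21 - 2 = 19.
P(M_19 = 17) = 19/524288 = 19/524288

Answer: 19/524288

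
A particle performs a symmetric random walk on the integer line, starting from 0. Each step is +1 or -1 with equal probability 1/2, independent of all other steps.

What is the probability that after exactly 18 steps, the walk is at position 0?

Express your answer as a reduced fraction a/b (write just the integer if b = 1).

To return to 0 after 18 steps: need exactly 9 steps of +1 and 9 of -1.
Favorable paths: C(18,9) = 48620
Total paths: 2^18 = 262144
P = 48620/262144 = 12155/65536

Answer: 12155/65536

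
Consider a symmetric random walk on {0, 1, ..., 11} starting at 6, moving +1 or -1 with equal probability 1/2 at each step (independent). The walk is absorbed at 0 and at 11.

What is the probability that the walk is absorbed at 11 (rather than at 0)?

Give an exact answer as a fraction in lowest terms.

Symmetric walk (p = 1/2): the harmonic-function argument gives P(hit 11 before 0 | start at 6) = a/N.
P = 6/11 = 6/11

Answer: 6/11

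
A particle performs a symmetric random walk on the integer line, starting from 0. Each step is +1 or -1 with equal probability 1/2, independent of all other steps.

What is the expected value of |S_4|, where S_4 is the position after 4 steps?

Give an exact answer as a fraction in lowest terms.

S_4 takes values m ≡ 0 (mod 2) with |m| ≤ 4; P(S_4=m) = C(4,(4+m)/2)/2^4.
Total paths: 2^4 = 16
Distribution: P(S=-4)=1/16, P(S=-2)=4/16, P(S=0)=6/16, P(S=2)=4/16, P(S=4)=1/16
E[|S_4|] = Σ_m |m|·P(S_4=m) = 24/16 = 3/2

Answer: 3/2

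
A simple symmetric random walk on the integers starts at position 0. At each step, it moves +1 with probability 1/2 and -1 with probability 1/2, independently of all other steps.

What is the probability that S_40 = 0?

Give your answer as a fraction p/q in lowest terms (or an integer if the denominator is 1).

To return to 0 after 40 steps: need exactly 20 steps of +1 and 20 of -1.
Favorable paths: C(40,20) = 137846528820
Total paths: 2^40 = 1099511627776
P = 137846528820/1099511627776 = 34461632205/274877906944

Answer: 34461632205/274877906944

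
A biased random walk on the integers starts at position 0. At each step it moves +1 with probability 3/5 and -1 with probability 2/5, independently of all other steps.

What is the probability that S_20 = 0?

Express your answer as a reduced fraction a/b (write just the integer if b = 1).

To be at 0 after 20 steps: need exactly 10 steps of +1 and 10 of -1.
Number of such sequences: C(20,10) = 184756
Each has probability (3/5)^10 · (2/5)^10 = 60466176/95367431640625
P = 184756 · 60466176/95367431640625 = 11171488813056/95367431640625

Answer: 11171488813056/95367431640625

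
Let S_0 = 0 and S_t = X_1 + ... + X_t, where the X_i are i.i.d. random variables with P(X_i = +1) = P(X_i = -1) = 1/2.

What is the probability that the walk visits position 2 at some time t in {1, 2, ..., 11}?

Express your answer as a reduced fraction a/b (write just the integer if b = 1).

Answer: 281/512

Derivation:
Count via complement. Let g(t,s) = #length-t paths at position s with S_1..S_t all ≠ 2.
g(t,s) = g(t-1,s-1) + g(t-1,s+1) for s ≠ 2; g(t,2) = 0.
t=0: g(0,0)=1
t=1: g(1,-1)=1 g(1,1)=1
t=2: g(2,-2)=1 g(2,0)=2
t=3: g(3,-3)=1 g(3,-1)=3 g(3,1)=2
t=4: g(4,-4)=1 g(4,-2)=4 g(4,0)=5
t=5: g(5,-5)=1 g(5,-3)=5 g(5,-1)=9 g(5,1)=5
t=6: g(6,-6)=1 g(6,-4)=6 g(6,-2)=14 g(6,0)=14
t=7: g(7,-7)=1 g(7,-5)=7 g(7,-3)=20 g(7,-1)=28 g(7,1)=14
t=8: g(8,-8)=1 g(8,-6)=8 g(8,-4)=27 g(8,-2)=48 g(8,0)=42
t=9: g(9,-9)=1 g(9,-7)=9 g(9,-5)=35 g(9,-3)=75 g(9,-1)=90 g(9,1)=42
t=10: g(10,-10)=1 g(10,-8)=10 g(10,-6)=44 g(10,-4)=110 g(10,-2)=165 g(10,0)=132
t=11: g(11,-11)=1 g(11,-9)=11 g(11,-7)=54 g(11,-5)=154 g(11,-3)=275 g(11,-1)=297 g(11,1)=132
Paths never hitting 2: Σ_s g(11,s) = 924
Paths hitting 2: 2^11 - 924 = 1124
P = 1124/2048 = 281/512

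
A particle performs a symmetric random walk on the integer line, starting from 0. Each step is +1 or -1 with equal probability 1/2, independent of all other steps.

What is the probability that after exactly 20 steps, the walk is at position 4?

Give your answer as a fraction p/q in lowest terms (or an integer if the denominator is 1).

To reach position 4 after 20 steps: need 12 steps of +1 and 8 of -1.
Favorable paths: C(20,12) = 125970
Total paths: 2^20 = 1048576
P = 125970/1048576 = 62985/524288

Answer: 62985/524288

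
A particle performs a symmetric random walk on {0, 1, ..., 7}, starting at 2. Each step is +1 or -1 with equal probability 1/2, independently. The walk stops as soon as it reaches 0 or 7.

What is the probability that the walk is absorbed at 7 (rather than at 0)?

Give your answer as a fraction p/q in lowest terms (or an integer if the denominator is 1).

Symmetric walk (p = 1/2): the harmonic-function argument gives P(hit 7 before 0 | start at 2) = a/N.
P = 2/7 = 2/7

Answer: 2/7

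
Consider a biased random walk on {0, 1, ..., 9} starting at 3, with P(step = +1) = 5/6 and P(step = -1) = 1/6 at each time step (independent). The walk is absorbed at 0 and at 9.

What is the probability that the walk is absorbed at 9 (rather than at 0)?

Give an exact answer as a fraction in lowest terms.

Answer: 15625/15751

Derivation:
Biased walk: p = 5/6, q = 1/6, r = q/p = 1/5
Gambler's ruin: P(hit 9 before 0 | start at 3) = (1 - r^a)/(1 - r^N)
r^3 = 1/125; r^9 = 1/1953125
P = (1 - 1/125) / (1 - 1/1953125) = 124/125 / 1953124/1953125 = 15625/15751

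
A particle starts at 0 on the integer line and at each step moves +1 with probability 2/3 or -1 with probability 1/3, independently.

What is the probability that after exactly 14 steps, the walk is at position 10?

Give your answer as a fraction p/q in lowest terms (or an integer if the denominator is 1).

Answer: 372736/4782969

Derivation:
To reach position 10 after 14 steps: need 12 steps of +1 and 2 steps of -1.
Number of such sequences: C(14,12) = 91
Each has probability (2/3)^12 · (1/3)^2 = 4096/4782969
P = 91 · 4096/4782969 = 372736/4782969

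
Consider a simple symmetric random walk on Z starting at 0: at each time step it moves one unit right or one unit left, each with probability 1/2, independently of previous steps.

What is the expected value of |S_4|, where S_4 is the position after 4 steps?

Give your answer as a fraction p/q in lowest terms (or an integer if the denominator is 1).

S_4 takes values m ≡ 0 (mod 2) with |m| ≤ 4; P(S_4=m) = C(4,(4+m)/2)/2^4.
Total paths: 2^4 = 16
Distribution: P(S=-4)=1/16, P(S=-2)=4/16, P(S=0)=6/16, P(S=2)=4/16, P(S=4)=1/16
E[|S_4|] = Σ_m |m|·P(S_4=m) = 24/16 = 3/2

Answer: 3/2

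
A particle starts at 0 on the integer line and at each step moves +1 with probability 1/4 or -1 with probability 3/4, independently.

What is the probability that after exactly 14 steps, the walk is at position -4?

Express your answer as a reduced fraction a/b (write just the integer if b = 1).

To reach position -4 after 14 steps: need 5 steps of +1 and 9 steps of -1.
Number of such sequences: C(14,5) = 2002
Each has probability (1/4)^5 · (3/4)^9 = 19683/268435456
P = 2002 · 19683/268435456 = 19702683/134217728

Answer: 19702683/134217728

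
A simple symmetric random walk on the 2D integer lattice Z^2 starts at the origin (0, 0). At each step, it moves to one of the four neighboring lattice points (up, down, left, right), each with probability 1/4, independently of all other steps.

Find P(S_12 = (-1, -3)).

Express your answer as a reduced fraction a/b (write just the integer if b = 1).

Let h be the number of horizontal steps (so 12-h are vertical). To end at (-1,-3) need (h-1)/2 right-steps and ((12-h)-3)/2 up-steps.
Sum over h with 1 ≤ h ≤ 9, h ≡ 1 (mod 2), 12-h ≡ 1 (mod 2):
h=1: C(12,1)·C(1,0)·C(11,4) = 12·1·330 = 3960
h=3: C(12,3)·C(3,1)·C(9,3) = 220·3·84 = 55440
h=5: C(12,5)·C(5,2)·C(7,2) = 792·10·21 = 166320
h=7: C(12,7)·C(7,3)·C(5,1) = 792·35·5 = 138600
h=9: C(12,9)·C(9,4)·C(3,0) = 220·126·1 = 27720
Total favorable: 392040
Total paths: 4^12 = 16777216
P = 392040/16777216 = 49005/2097152

Answer: 49005/2097152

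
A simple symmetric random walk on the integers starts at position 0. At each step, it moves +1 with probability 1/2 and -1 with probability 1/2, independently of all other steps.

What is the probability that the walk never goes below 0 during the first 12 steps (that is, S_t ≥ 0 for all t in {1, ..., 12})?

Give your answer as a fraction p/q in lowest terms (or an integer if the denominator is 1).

Let f(t,s) = #length-t paths at position s with S_1..S_t all ≥ 0.
f(t,s) = f(t-1,s-1) + f(t-1,s+1) for s ≥ 0; f(t,s) = 0 for s < 0.
t=0: f(0,0)=1
t=1: f(1,1)=1
t=2: f(2,0)=1 f(2,2)=1
t=3: f(3,1)=2 f(3,3)=1
t=4: f(4,0)=2 f(4,2)=3 f(4,4)=1
t=5: f(5,1)=5 f(5,3)=4 f(5,5)=1
t=6: f(6,0)=5 f(6,2)=9 f(6,4)=5 f(6,6)=1
t=7: f(7,1)=14 f(7,3)=14 f(7,5)=6 f(7,7)=1
t=8: f(8,0)=14 f(8,2)=28 f(8,4)=20 f(8,6)=7 f(8,8)=1
t=9: f(9,1)=42 f(9,3)=48 f(9,5)=27 f(9,7)=8 f(9,9)=1
t=10: f(10,0)=42 f(10,2)=90 f(10,4)=75 f(10,6)=35 f(10,8)=9 f(10,10)=1
t=11: f(11,1)=132 f(11,3)=165 f(11,5)=110 f(11,7)=44 f(11,9)=10 f(11,11)=1
t=12: f(12,0)=132 f(12,2)=297 f(12,4)=275 f(12,6)=154 f(12,8)=54 f(12,10)=11 f(12,12)=1
Σ_s f(12,s) = 924
P = 924/4096 = 231/1024

Answer: 231/1024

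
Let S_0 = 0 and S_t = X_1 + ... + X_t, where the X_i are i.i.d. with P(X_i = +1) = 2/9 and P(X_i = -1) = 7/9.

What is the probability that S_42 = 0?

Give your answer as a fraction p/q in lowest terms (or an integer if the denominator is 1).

Answer: 210163787508811712424953219089694720/3990838394187339929534246675572349035227

Derivation:
To be at 0 after 42 steps: need exactly 21 steps of +1 and 21 of -1.
Number of such sequences: C(42,21) = 538257874440
Each has probability (2/9)^21 · (7/9)^21 = 1171355575953987221848064/11972515182562019788602740026717047105681
P = 538257874440 · 1171355575953987221848064/11972515182562019788602740026717047105681 = 210163787508811712424953219089694720/3990838394187339929534246675572349035227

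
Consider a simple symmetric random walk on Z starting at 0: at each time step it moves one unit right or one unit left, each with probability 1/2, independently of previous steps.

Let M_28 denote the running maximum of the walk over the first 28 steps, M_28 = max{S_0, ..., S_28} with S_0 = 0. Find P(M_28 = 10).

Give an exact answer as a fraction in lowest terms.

Answer: 1726725/67108864

Derivation:
Let M_28 = max(S_0,...,S_28). Use the reflection principle: for j ≥ 1, #{paths with M_28 ≥ j} = #{S_28 ≥ j} + #{S_28 ≥ j+1}.
By reflection, #{M_28 ≥ 10} = #{S_28 ≥ 10} + #{S_28 ≥ 11} = 11698223 + 4791323 = 16489546.
#{M_28 ≥ 11} = #{S_28 ≥ 11} + #{S_28 ≥ 12} = 4791323 + 4791323 = 9582646.
#{M_28 = 10} = 16489546 - 9582646 = 6906900.
P(M_28 = 10) = 6906900/268435456 = 1726725/67108864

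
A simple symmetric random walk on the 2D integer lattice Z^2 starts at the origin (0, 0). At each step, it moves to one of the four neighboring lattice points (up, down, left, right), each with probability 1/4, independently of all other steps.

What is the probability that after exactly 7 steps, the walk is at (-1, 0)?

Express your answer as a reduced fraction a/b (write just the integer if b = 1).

Let h be the number of horizontal steps (so 7-h are vertical). To end at (-1,0) need (h-1)/2 right-steps and ((7-h)+0)/2 up-steps.
Sum over h with 1 ≤ h ≤ 7, h ≡ 1 (mod 2), 7-h ≡ 0 (mod 2):
h=1: C(7,1)·C(1,0)·C(6,3) = 7·1·20 = 140
h=3: C(7,3)·C(3,1)·C(4,2) = 35·3·6 = 630
h=5: C(7,5)·C(5,2)·C(2,1) = 21·10·2 = 420
h=7: C(7,7)·C(7,3)·C(0,0) = 1·35·1 = 35
Total favorable: 1225
Total paths: 4^7 = 16384
P = 1225/16384 = 1225/16384

Answer: 1225/16384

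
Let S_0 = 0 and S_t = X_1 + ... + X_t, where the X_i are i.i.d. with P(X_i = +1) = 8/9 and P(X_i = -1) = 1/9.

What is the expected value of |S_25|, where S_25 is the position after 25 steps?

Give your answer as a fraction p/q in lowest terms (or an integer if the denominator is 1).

S_25 takes values m ≡ 1 (mod 2) with |m| ≤ 25; P(S_25=m) = C(25,(25+m)/2) · (8/9)^((25+m)/2) · (1/9)^((25-m)/2).
Distribution: P(S=-25)=1/717897987691852588770249, P(S=-23)=200/717897987691852588770249, P(S=-21)=6400/239299329230617529590083, P(S=-19)=1177600/717897987691852588770249, P(S=-17)=51814400/717897987691852588770249, P(S=-15)=580321280/239299329230617529590083, P(S=-13)=46425702400/717897987691852588770249, P(S=-11)=1008100966400/717897987691852588770249, P(S=-9)=2016201932800/79766443076872509863361, P(S=-7)=274203462860800/717897987691852588770249, P(S=-5)=3509804324618240/717897987691852588770249, P(S=-3)=12762924816793600/239299329230617529590083, P(S=-1)=357361894870220800/717897987691852588770249, P(S=1)=2858895158961766400/717897987691852588770249, P(S=3)=6534617506198323200/239299329230617529590083, P(S=5)=115009268109090488320/717897987691852588770249, P(S=7)=575046340545452441600/717897987691852588770249, P(S=9)=270610042609624678400/79766443076872509863361, P(S=11)=8659521363507989708800/717897987691852588770249, P(S=13)=25522799808234074931200/717897987691852588770249, P(S=15)=20418239846587259944960/239299329230617529590083, P(S=17)=116675656266212913971200/717897987691852588770249, P(S=19)=169710045478127874867200/717897987691852588770249, P(S=21)=59029581035870565171200/239299329230617529590083, P(S=23)=118059162071741130342400/717897987691852588770249, P(S=25)=37778931862957161709568/717897987691852588770249
E[|S_25|] = Σ_m |m|·P(S_25=m) = 1551014280244009048206025/79766443076872509863361

Answer: 1551014280244009048206025/79766443076872509863361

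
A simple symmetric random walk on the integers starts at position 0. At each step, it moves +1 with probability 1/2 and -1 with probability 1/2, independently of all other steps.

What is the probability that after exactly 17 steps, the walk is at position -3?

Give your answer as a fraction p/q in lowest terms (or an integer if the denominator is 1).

Answer: 2431/16384

Derivation:
To reach position -3 after 17 steps: need 7 steps of +1 and 10 of -1.
Favorable paths: C(17,7) = 19448
Total paths: 2^17 = 131072
P = 19448/131072 = 2431/16384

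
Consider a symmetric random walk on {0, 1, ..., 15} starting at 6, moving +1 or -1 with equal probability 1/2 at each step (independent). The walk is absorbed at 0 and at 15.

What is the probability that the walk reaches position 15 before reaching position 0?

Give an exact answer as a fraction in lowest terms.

Symmetric walk (p = 1/2): the harmonic-function argument gives P(hit 15 before 0 | start at 6) = a/N.
P = 6/15 = 2/5

Answer: 2/5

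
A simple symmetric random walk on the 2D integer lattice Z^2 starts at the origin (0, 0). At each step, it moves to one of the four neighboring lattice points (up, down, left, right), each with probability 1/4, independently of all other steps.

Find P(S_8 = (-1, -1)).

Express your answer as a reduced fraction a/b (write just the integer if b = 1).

Answer: 245/4096

Derivation:
Let h be the number of horizontal steps (so 8-h are vertical). To end at (-1,-1) need (h-1)/2 right-steps and ((8-h)-1)/2 up-steps.
Sum over h with 1 ≤ h ≤ 7, h ≡ 1 (mod 2), 8-h ≡ 1 (mod 2):
h=1: C(8,1)·C(1,0)·C(7,3) = 8·1·35 = 280
h=3: C(8,3)·C(3,1)·C(5,2) = 56·3·10 = 1680
h=5: C(8,5)·C(5,2)·C(3,1) = 56·10·3 = 1680
h=7: C(8,7)·C(7,3)·C(1,0) = 8·35·1 = 280
Total favorable: 3920
Total paths: 4^8 = 65536
P = 3920/65536 = 245/4096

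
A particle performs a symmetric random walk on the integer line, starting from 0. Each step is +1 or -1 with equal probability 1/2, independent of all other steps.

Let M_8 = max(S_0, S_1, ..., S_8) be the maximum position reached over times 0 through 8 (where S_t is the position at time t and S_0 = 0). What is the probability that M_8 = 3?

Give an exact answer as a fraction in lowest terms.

Let M_8 = max(S_0,...,S_8). Use the reflection principle: for j ≥ 1, #{paths with M_8 ≥ j} = #{S_8 ≥ j} + #{S_8 ≥ j+1}.
By reflection, #{M_8 ≥ 3} = #{S_8 ≥ 3} + #{S_8 ≥ 4} = 37 + 37 = 74.
#{M_8 ≥ 4} = #{S_8 ≥ 4} + #{S_8 ≥ 5} = 37 + 9 = 46.
#{M_8 = 3} = 74 - 46 = 28.
P(M_8 = 3) = 28/256 = 7/64

Answer: 7/64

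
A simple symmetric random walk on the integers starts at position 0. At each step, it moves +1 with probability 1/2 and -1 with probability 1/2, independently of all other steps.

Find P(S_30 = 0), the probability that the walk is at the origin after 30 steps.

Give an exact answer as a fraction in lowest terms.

Answer: 9694845/67108864

Derivation:
To return to 0 after 30 steps: need exactly 15 steps of +1 and 15 of -1.
Favorable paths: C(30,15) = 155117520
Total paths: 2^30 = 1073741824
P = 155117520/1073741824 = 9694845/67108864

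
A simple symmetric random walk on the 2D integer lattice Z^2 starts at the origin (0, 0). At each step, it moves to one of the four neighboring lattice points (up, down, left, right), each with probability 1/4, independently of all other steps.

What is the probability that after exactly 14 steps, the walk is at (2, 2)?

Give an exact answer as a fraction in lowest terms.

Answer: 429429/16777216

Derivation:
Let h be the number of horizontal steps (so 14-h are vertical). To end at (2,2) need (h+2)/2 right-steps and ((14-h)+2)/2 up-steps.
Sum over h with 2 ≤ h ≤ 12, h ≡ 0 (mod 2), 14-h ≡ 0 (mod 2):
h=2: C(14,2)·C(2,2)·C(12,7) = 91·1·792 = 72072
h=4: C(14,4)·C(4,3)·C(10,6) = 1001·4·210 = 840840
h=6: C(14,6)·C(6,4)·C(8,5) = 3003·15·56 = 2522520
h=8: C(14,8)·C(8,5)·C(6,4) = 3003·56·15 = 2522520
h=10: C(14,10)·C(10,6)·C(4,3) = 1001·210·4 = 840840
h=12: C(14,12)·C(12,7)·C(2,2) = 91·792·1 = 72072
Total favorable: 6870864
Total paths: 4^14 = 268435456
P = 6870864/268435456 = 429429/16777216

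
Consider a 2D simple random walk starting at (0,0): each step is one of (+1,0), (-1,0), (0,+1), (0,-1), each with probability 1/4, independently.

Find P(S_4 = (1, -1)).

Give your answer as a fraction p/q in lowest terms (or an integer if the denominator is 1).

Let h be the number of horizontal steps (so 4-h are vertical). To end at (1,-1) need (h+1)/2 right-steps and ((4-h)-1)/2 up-steps.
Sum over h with 1 ≤ h ≤ 3, h ≡ 1 (mod 2), 4-h ≡ 1 (mod 2):
h=1: C(4,1)·C(1,1)·C(3,1) = 4·1·3 = 12
h=3: C(4,3)·C(3,2)·C(1,0) = 4·3·1 = 12
Total favorable: 24
Total paths: 4^4 = 256
P = 24/256 = 3/32

Answer: 3/32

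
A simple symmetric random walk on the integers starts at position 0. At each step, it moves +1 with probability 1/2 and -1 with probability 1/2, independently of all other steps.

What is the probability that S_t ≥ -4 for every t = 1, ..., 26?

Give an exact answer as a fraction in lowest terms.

Answer: 705755/1048576

Derivation:
Let f(t,s) = #length-t paths at position s with S_1..S_t all ≥ -4.
f(t,s) = f(t-1,s-1) + f(t-1,s+1) for s ≥ -4; f(t,s) = 0 for s < -4.
t=0: f(0,0)=1
t=1: f(1,-1)=1 f(1,1)=1
t=2: f(2,-2)=1 f(2,0)=2 f(2,2)=1
t=3: f(3,-3)=1 f(3,-1)=3 f(3,1)=3 f(3,3)=1
t=4: f(4,-4)=1 f(4,-2)=4 f(4,0)=6 f(4,2)=4 f(4,4)=1
t=5: f(5,-3)=5 f(5,-1)=10 f(5,1)=10 f(5,3)=5 f(5,5)=1
t=6: f(6,-4)=5 f(6,-2)=15 f(6,0)=20 f(6,2)=15 f(6,4)=6 f(6,6)=1
t=7: f(7,-3)=20 f(7,-1)=35 f(7,1)=35 f(7,3)=21 f(7,5)=7 f(7,7)=1
t=8: f(8,-4)=20 f(8,-2)=55 f(8,0)=70 f(8,2)=56 f(8,4)=28 f(8,6)=8 f(8,8)=1
t=9: f(9,-3)=75 f(9,-1)=125 f(9,1)=126 f(9,3)=84 f(9,5)=36 f(9,7)=9 f(9,9)=1
t=10: f(10,-4)=75 f(10,-2)=200 f(10,0)=251 f(10,2)=210 f(10,4)=120 f(10,6)=45 f(10,8)=10 f(10,10)=1
t=11: f(11,-3)=275 f(11,-1)=451 f(11,1)=461 f(11,3)=330 f(11,5)=165 f(11,7)=55 f(11,9)=11 f(11,11)=1
t=12: f(12,-4)=275 f(12,-2)=726 f(12,0)=912 f(12,2)=791 f(12,4)=495 f(12,6)=220 f(12,8)=66 f(12,10)=12 f(12,12)=1
t=13: f(13,-3)=1001 f(13,-1)=1638 f(13,1)=1703 f(13,3)=1286 f(13,5)=715 f(13,7)=286 f(13,9)=78 f(13,11)=13 f(13,13)=1
t=14: f(14,-4)=1001 f(14,-2)=2639 f(14,0)=3341 f(14,2)=2989 f(14,4)=2001 f(14,6)=1001 f(14,8)=364 f(14,10)=91 f(14,12)=14 f(14,14)=1
t=15: f(15,-3)=3640 f(15,-1)=5980 f(15,1)=6330 f(15,3)=4990 f(15,5)=3002 f(15,7)=1365 f(15,9)=455 f(15,11)=105 f(15,13)=15 f(15,15)=1
t=16: f(16,-4)=3640 f(16,-2)=9620 f(16,0)=12310 f(16,2)=11320 f(16,4)=7992 f(16,6)=4367 f(16,8)=1820 f(16,10)=560 f(16,12)=120 f(16,14)=16 f(16,16)=1
t=17: f(17,-3)=13260 f(17,-1)=21930 f(17,1)=23630 f(17,3)=19312 f(17,5)=12359 f(17,7)=6187 f(17,9)=2380 f(17,11)=680 f(17,13)=136 f(17,15)=17 f(17,17)=1
t=18: f(18,-4)=13260 f(18,-2)=35190 f(18,0)=45560 f(18,2)=42942 f(18,4)=31671 f(18,6)=18546 f(18,8)=8567 f(18,10)=3060 f(18,12)=816 f(18,14)=153 f(18,16)=18 f(18,18)=1
t=19: f(19,-3)=48450 f(19,-1)=80750 f(19,1)=88502 f(19,3)=74613 f(19,5)=50217 f(19,7)=27113 f(19,9)=11627 f(19,11)=3876 f(19,13)=969 f(19,15)=171 f(19,17)=19 f(19,19)=1
t=20: f(20,-4)=48450 f(20,-2)=129200 f(20,0)=169252 f(20,2)=163115 f(20,4)=124830 f(20,6)=77330 f(20,8)=38740 f(20,10)=15503 f(20,12)=4845 f(20,14)=1140 f(20,16)=190 f(20,18)=20 f(20,20)=1
t=21: f(21,-3)=177650 f(21,-1)=298452 f(21,1)=332367 f(21,3)=287945 f(21,5)=202160 f(21,7)=116070 f(21,9)=54243 f(21,11)=20348 f(21,13)=5985 f(21,15)=1330 f(21,17)=210 f(21,19)=21 f(21,21)=1
t=22: f(22,-4)=177650 f(22,-2)=476102 f(22,0)=630819 f(22,2)=620312 f(22,4)=490105 f(22,6)=318230 f(22,8)=170313 f(22,10)=74591 f(22,12)=26333 f(22,14)=7315 f(22,16)=1540 f(22,18)=231 f(22,20)=22 f(22,22)=1
t=23: f(23,-3)=653752 f(23,-1)=1106921 f(23,1)=1251131 f(23,3)=1110417 f(23,5)=808335 f(23,7)=488543 f(23,9)=244904 f(23,11)=100924 f(23,13)=33648 f(23,15)=8855 f(23,17)=1771 f(23,19)=253 f(23,21)=23 f(23,23)=1
t=24: f(24,-4)=653752 f(24,-2)=1760673 f(24,0)=2358052 f(24,2)=2361548 f(24,4)=1918752 f(24,6)=1296878 f(24,8)=733447 f(24,10)=345828 f(24,12)=134572 f(24,14)=42503 f(24,16)=10626 f(24,18)=2024 f(24,20)=276 f(24,22)=24 f(24,24)=1
t=25: f(25,-3)=2414425 f(25,-1)=4118725 f(25,1)=4719600 f(25,3)=4280300 f(25,5)=3215630 f(25,7)=2030325 f(25,9)=1079275 f(25,11)=480400 f(25,13)=177075 f(25,15)=53129 f(25,17)=12650 f(25,19)=2300 f(25,21)=300 f(25,23)=25 f(25,25)=1
t=26: f(26,-4)=2414425 f(26,-2)=6533150 f(26,0)=8838325 f(26,2)=8999900 f(26,4)=7495930 f(26,6)=5245955 f(26,8)=3109600 f(26,10)=1559675 f(26,12)=657475 f(26,14)=230204 f(26,16)=65779 f(26,18)=14950 f(26,20)=2600 f(26,22)=325 f(26,24)=26 f(26,26)=1
Σ_s f(26,s) = 45168320
P = 45168320/67108864 = 705755/1048576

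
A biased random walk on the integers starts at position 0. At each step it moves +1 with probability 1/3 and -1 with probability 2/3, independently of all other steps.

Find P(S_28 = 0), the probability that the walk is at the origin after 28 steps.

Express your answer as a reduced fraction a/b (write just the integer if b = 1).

Answer: 24343347200/847288609443

Derivation:
To be at 0 after 28 steps: need exactly 14 steps of +1 and 14 of -1.
Number of such sequences: C(28,14) = 40116600
Each has probability (1/3)^14 · (2/3)^14 = 16384/22876792454961
P = 40116600 · 16384/22876792454961 = 24343347200/847288609443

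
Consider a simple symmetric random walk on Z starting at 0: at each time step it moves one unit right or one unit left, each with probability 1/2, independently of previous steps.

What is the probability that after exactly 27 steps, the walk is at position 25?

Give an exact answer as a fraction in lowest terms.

To reach position 25 after 27 steps: need 26 steps of +1 and 1 of -1.
Favorable paths: C(27,26) = 27
Total paths: 2^27 = 134217728
P = 27/134217728 = 27/134217728

Answer: 27/134217728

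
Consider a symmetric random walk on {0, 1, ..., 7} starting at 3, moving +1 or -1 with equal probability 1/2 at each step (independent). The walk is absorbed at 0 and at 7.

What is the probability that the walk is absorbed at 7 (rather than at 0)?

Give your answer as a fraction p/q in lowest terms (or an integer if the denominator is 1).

Symmetric walk (p = 1/2): the harmonic-function argument gives P(hit 7 before 0 | start at 3) = a/N.
P = 3/7 = 3/7

Answer: 3/7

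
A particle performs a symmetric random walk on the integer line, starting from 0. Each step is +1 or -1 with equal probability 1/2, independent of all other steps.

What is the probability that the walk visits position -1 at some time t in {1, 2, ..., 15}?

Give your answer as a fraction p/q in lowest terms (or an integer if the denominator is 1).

Count via complement. Let g(t,s) = #length-t paths at position s with S_1..S_t all ≠ -1.
g(t,s) = g(t-1,s-1) + g(t-1,s+1) for s ≠ -1; g(t,-1) = 0.
t=0: g(0,0)=1
t=1: g(1,1)=1
t=2: g(2,0)=1 g(2,2)=1
t=3: g(3,1)=2 g(3,3)=1
t=4: g(4,0)=2 g(4,2)=3 g(4,4)=1
t=5: g(5,1)=5 g(5,3)=4 g(5,5)=1
t=6: g(6,0)=5 g(6,2)=9 g(6,4)=5 g(6,6)=1
t=7: g(7,1)=14 g(7,3)=14 g(7,5)=6 g(7,7)=1
t=8: g(8,0)=14 g(8,2)=28 g(8,4)=20 g(8,6)=7 g(8,8)=1
t=9: g(9,1)=42 g(9,3)=48 g(9,5)=27 g(9,7)=8 g(9,9)=1
t=10: g(10,0)=42 g(10,2)=90 g(10,4)=75 g(10,6)=35 g(10,8)=9 g(10,10)=1
t=11: g(11,1)=132 g(11,3)=165 g(11,5)=110 g(11,7)=44 g(11,9)=10 g(11,11)=1
t=12: g(12,0)=132 g(12,2)=297 g(12,4)=275 g(12,6)=154 g(12,8)=54 g(12,10)=11 g(12,12)=1
t=13: g(13,1)=429 g(13,3)=572 g(13,5)=429 g(13,7)=208 g(13,9)=65 g(13,11)=12 g(13,13)=1
t=14: g(14,0)=429 g(14,2)=1001 g(14,4)=1001 g(14,6)=637 g(14,8)=273 g(14,10)=77 g(14,12)=13 g(14,14)=1
t=15: g(15,1)=1430 g(15,3)=2002 g(15,5)=1638 g(15,7)=910 g(15,9)=350 g(15,11)=90 g(15,13)=14 g(15,15)=1
Paths never hitting -1: Σ_s g(15,s) = 6435
Paths hitting -1: 2^15 - 6435 = 26333
P = 26333/32768 = 26333/32768

Answer: 26333/32768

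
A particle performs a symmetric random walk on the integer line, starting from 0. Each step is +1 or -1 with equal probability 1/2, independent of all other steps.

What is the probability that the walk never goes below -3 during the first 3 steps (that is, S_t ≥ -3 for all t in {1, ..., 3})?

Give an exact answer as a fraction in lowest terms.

Answer: 1

Derivation:
Let f(t,s) = #length-t paths at position s with S_1..S_t all ≥ -3.
f(t,s) = f(t-1,s-1) + f(t-1,s+1) for s ≥ -3; f(t,s) = 0 for s < -3.
t=0: f(0,0)=1
t=1: f(1,-1)=1 f(1,1)=1
t=2: f(2,-2)=1 f(2,0)=2 f(2,2)=1
t=3: f(3,-3)=1 f(3,-1)=3 f(3,1)=3 f(3,3)=1
Σ_s f(3,s) = 8
P = 8/8 = 1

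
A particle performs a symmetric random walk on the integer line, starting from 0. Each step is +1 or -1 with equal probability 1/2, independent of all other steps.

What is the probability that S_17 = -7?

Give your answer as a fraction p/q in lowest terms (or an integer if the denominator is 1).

To reach position -7 after 17 steps: need 5 steps of +1 and 12 of -1.
Favorable paths: C(17,5) = 6188
Total paths: 2^17 = 131072
P = 6188/131072 = 1547/32768

Answer: 1547/32768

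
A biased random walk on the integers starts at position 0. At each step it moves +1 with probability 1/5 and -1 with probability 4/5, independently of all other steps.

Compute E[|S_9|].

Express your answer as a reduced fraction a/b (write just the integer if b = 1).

Answer: 425997/78125

Derivation:
S_9 takes values m ≡ 1 (mod 2) with |m| ≤ 9; P(S_9=m) = C(9,(9+m)/2) · (1/5)^((9+m)/2) · (4/5)^((9-m)/2).
Distribution: P(S=-9)=262144/1953125, P(S=-7)=589824/1953125, P(S=-5)=589824/1953125, P(S=-3)=344064/1953125, P(S=-1)=129024/1953125, P(S=1)=32256/1953125, P(S=3)=5376/1953125, P(S=5)=576/1953125, P(S=7)=36/1953125, P(S=9)=1/1953125
E[|S_9|] = Σ_m |m|·P(S_9=m) = 425997/78125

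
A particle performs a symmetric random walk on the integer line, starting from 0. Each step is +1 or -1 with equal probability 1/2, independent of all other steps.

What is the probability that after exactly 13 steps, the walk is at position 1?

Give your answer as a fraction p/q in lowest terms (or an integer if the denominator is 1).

To reach position 1 after 13 steps: need 7 steps of +1 and 6 of -1.
Favorable paths: C(13,7) = 1716
Total paths: 2^13 = 8192
P = 1716/8192 = 429/2048

Answer: 429/2048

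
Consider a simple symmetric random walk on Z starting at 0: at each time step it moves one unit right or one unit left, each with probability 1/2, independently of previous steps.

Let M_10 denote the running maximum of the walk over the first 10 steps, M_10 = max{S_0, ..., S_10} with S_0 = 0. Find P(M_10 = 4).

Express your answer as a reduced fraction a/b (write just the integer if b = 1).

Let M_10 = max(S_0,...,S_10). Use the reflection principle: for j ≥ 1, #{paths with M_10 ≥ j} = #{S_10 ≥ j} + #{S_10 ≥ j+1}.
By reflection, #{M_10 ≥ 4} = #{S_10 ≥ 4} + #{S_10 ≥ 5} = 176 + 56 = 232.
#{M_10 ≥ 5} = #{S_10 ≥ 5} + #{S_10 ≥ 6} = 56 + 56 = 112.
#{M_10 = 4} = 232 - 112 = 120.
P(M_10 = 4) = 120/1024 = 15/128

Answer: 15/128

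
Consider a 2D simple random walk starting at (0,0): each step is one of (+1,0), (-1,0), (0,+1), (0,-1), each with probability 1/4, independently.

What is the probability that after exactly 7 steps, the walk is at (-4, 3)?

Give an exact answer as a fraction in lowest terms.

Answer: 35/16384

Derivation:
Let h be the number of horizontal steps (so 7-h are vertical). To end at (-4,3) need (h-4)/2 right-steps and ((7-h)+3)/2 up-steps.
Sum over h with 4 ≤ h ≤ 4, h ≡ 0 (mod 2), 7-h ≡ 1 (mod 2):
h=4: C(7,4)·C(4,0)·C(3,3) = 35·1·1 = 35
Total favorable: 35
Total paths: 4^7 = 16384
P = 35/16384 = 35/16384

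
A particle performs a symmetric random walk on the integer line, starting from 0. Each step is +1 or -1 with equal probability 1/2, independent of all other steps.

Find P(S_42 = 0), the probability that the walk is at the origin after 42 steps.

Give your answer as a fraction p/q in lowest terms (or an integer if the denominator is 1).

Answer: 67282234305/549755813888

Derivation:
To return to 0 after 42 steps: need exactly 21 steps of +1 and 21 of -1.
Favorable paths: C(42,21) = 538257874440
Total paths: 2^42 = 4398046511104
P = 538257874440/4398046511104 = 67282234305/549755813888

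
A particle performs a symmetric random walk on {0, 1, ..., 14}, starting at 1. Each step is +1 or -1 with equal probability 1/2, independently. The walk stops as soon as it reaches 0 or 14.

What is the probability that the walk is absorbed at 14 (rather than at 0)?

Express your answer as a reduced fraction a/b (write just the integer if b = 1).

Symmetric walk (p = 1/2): the harmonic-function argument gives P(hit 14 before 0 | start at 1) = a/N.
P = 1/14 = 1/14

Answer: 1/14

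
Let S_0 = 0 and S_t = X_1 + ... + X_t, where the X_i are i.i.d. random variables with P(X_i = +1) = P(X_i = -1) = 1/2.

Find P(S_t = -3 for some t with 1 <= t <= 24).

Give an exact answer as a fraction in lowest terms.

Count via complement. Let g(t,s) = #length-t paths at position s with S_1..S_t all ≠ -3.
g(t,s) = g(t-1,s-1) + g(t-1,s+1) for s ≠ -3; g(t,-3) = 0.
t=0: g(0,0)=1
t=1: g(1,-1)=1 g(1,1)=1
t=2: g(2,-2)=1 g(2,0)=2 g(2,2)=1
t=3: g(3,-1)=3 g(3,1)=3 g(3,3)=1
t=4: g(4,-2)=3 g(4,0)=6 g(4,2)=4 g(4,4)=1
t=5: g(5,-1)=9 g(5,1)=10 g(5,3)=5 g(5,5)=1
t=6: g(6,-2)=9 g(6,0)=19 g(6,2)=15 g(6,4)=6 g(6,6)=1
t=7: g(7,-1)=28 g(7,1)=34 g(7,3)=21 g(7,5)=7 g(7,7)=1
t=8: g(8,-2)=28 g(8,0)=62 g(8,2)=55 g(8,4)=28 g(8,6)=8 g(8,8)=1
t=9: g(9,-1)=90 g(9,1)=117 g(9,3)=83 g(9,5)=36 g(9,7)=9 g(9,9)=1
t=10: g(10,-2)=90 g(10,0)=207 g(10,2)=200 g(10,4)=119 g(10,6)=45 g(10,8)=10 g(10,10)=1
t=11: g(11,-1)=297 g(11,1)=407 g(11,3)=319 g(11,5)=164 g(11,7)=55 g(11,9)=11 g(11,11)=1
t=12: g(12,-2)=297 g(12,0)=704 g(12,2)=726 g(12,4)=483 g(12,6)=219 g(12,8)=66 g(12,10)=12 g(12,12)=1
t=13: g(13,-1)=1001 g(13,1)=1430 g(13,3)=1209 g(13,5)=702 g(13,7)=285 g(13,9)=78 g(13,11)=13 g(13,13)=1
t=14: g(14,-2)=1001 g(14,0)=2431 g(14,2)=2639 g(14,4)=1911 g(14,6)=987 g(14,8)=363 g(14,10)=91 g(14,12)=14 g(14,14)=1
t=15: g(15,-1)=3432 g(15,1)=5070 g(15,3)=4550 g(15,5)=2898 g(15,7)=1350 g(15,9)=454 g(15,11)=105 g(15,13)=15 g(15,15)=1
t=16: g(16,-2)=3432 g(16,0)=8502 g(16,2)=9620 g(16,4)=7448 g(16,6)=4248 g(16,8)=1804 g(16,10)=559 g(16,12)=120 g(16,14)=16 g(16,16)=1
t=17: g(17,-1)=11934 g(17,1)=18122 g(17,3)=17068 g(17,5)=11696 g(17,7)=6052 g(17,9)=2363 g(17,11)=679 g(17,13)=136 g(17,15)=17 g(17,17)=1
t=18: g(18,-2)=11934 g(18,0)=30056 g(18,2)=35190 g(18,4)=28764 g(18,6)=17748 g(18,8)=8415 g(18,10)=3042 g(18,12)=815 g(18,14)=153 g(18,16)=18 g(18,18)=1
t=19: g(19,-1)=41990 g(19,1)=65246 g(19,3)=63954 g(19,5)=46512 g(19,7)=26163 g(19,9)=11457 g(19,11)=3857 g(19,13)=968 g(19,15)=171 g(19,17)=19 g(19,19)=1
t=20: g(20,-2)=41990 g(20,0)=107236 g(20,2)=129200 g(20,4)=110466 g(20,6)=72675 g(20,8)=37620 g(20,10)=15314 g(20,12)=4825 g(20,14)=1139 g(20,16)=190 g(20,18)=20 g(20,20)=1
t=21: g(21,-1)=149226 g(21,1)=236436 g(21,3)=239666 g(21,5)=183141 g(21,7)=110295 g(21,9)=52934 g(21,11)=20139 g(21,13)=5964 g(21,15)=1329 g(21,17)=210 g(21,19)=21 g(21,21)=1
t=22: g(22,-2)=149226 g(22,0)=385662 g(22,2)=476102 g(22,4)=422807 g(22,6)=293436 g(22,8)=163229 g(22,10)=73073 g(22,12)=26103 g(22,14)=7293 g(22,16)=1539 g(22,18)=231 g(22,20)=22 g(22,22)=1
t=23: g(23,-1)=534888 g(23,1)=861764 g(23,3)=898909 g(23,5)=716243 g(23,7)=456665 g(23,9)=236302 g(23,11)=99176 g(23,13)=33396 g(23,15)=8832 g(23,17)=1770 g(23,19)=253 g(23,21)=23 g(23,23)=1
t=24: g(24,-2)=534888 g(24,0)=1396652 g(24,2)=1760673 g(24,4)=1615152 g(24,6)=1172908 g(24,8)=692967 g(24,10)=335478 g(24,12)=132572 g(24,14)=42228 g(24,16)=10602 g(24,18)=2023 g(24,20)=276 g(24,22)=24 g(24,24)=1
Paths never hitting -3: Σ_s g(24,s) = 7696444
Paths hitting -3: 2^24 - 7696444 = 9080772
P = 9080772/16777216 = 2270193/4194304

Answer: 2270193/4194304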